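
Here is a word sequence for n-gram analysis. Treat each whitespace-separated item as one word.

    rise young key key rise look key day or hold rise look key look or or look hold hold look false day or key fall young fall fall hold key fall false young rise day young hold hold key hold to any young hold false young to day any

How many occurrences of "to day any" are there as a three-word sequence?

Scanning the 47 overlapping trigram windows for "to day any":
  position 47–49: to day any

1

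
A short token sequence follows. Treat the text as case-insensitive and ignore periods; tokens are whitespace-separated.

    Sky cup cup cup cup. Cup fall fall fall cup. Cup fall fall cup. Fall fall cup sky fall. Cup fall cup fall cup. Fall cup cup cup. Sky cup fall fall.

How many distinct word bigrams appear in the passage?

32 tokens → 31 bigram windows in total.
Repeated bigrams (each contributes count−1 duplicates):
  cup cup: 7
  cup fall: 7
  fall cup: 7
  fall fall: 5
  cup sky: 2
  sky cup: 2
24 duplicate windows → 31 − 24 = 7 distinct.

7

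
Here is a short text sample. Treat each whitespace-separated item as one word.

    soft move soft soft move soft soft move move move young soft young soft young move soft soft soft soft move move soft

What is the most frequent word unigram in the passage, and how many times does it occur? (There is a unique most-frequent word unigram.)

Unigram frequencies (highest first):
  soft: 12
  move: 8
  young: 3

"soft", 12 times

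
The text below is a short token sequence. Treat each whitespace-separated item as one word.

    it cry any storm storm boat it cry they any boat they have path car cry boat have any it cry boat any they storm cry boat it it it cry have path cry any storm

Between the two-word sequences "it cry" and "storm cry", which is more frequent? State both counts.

"it cry": 4 occurrences
"storm cry": 1 occurrence

"it cry" (4 vs 1)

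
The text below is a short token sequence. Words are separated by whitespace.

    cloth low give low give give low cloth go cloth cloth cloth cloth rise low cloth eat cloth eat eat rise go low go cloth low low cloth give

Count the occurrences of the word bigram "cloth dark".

Scanning the 28 overlapping bigram windows for "cloth dark":
  (none found)

0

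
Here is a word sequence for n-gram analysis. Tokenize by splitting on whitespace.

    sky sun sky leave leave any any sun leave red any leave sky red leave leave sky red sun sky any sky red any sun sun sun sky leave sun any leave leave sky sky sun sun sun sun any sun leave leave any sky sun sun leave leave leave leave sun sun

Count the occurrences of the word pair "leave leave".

7

Scanning the 52 overlapping bigram windows for "leave leave":
  position 4–5: leave leave
  position 15–16: leave leave
  position 32–33: leave leave
  position 42–43: leave leave
  position 48–49: leave leave
  position 49–50: leave leave
  position 50–51: leave leave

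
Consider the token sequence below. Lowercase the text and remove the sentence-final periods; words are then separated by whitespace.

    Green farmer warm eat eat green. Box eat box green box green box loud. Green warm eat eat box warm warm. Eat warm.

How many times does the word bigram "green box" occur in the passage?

3

Scanning the 22 overlapping bigram windows for "green box":
  position 6–7: green box
  position 10–11: green box
  position 12–13: green box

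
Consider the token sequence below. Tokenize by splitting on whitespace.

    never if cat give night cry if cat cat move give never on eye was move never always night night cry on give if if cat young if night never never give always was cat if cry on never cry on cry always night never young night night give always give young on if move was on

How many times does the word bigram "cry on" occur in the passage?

Scanning the 56 overlapping bigram windows for "cry on":
  position 21–22: cry on
  position 37–38: cry on
  position 40–41: cry on

3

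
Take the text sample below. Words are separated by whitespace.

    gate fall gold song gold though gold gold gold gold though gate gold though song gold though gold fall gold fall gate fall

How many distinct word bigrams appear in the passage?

12

23 tokens → 22 bigram windows in total.
Repeated bigrams (each contributes count−1 duplicates):
  gold though: 4
  gold gold: 3
  fall gold: 2
  gate fall: 2
  gold fall: 2
  song gold: 2
  though gold: 2
10 duplicate windows → 22 − 10 = 12 distinct.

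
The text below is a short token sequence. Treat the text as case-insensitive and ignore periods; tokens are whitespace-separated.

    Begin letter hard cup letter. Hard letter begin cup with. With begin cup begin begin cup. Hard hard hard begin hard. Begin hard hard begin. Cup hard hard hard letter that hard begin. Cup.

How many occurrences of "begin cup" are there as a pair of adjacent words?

5

Scanning the 33 overlapping bigram windows for "begin cup":
  position 8–9: begin cup
  position 12–13: begin cup
  position 15–16: begin cup
  position 25–26: begin cup
  position 33–34: begin cup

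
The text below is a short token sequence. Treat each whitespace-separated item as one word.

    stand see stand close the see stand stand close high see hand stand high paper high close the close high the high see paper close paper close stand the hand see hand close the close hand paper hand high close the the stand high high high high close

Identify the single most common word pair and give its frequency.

Bigram frequencies (highest first):
  close the: 4
  high close: 3
  high high: 3
  see stand: 2
  stand close: 2
  close high: 2
  … (26 more, each ≤ 2)

"close the", 4 times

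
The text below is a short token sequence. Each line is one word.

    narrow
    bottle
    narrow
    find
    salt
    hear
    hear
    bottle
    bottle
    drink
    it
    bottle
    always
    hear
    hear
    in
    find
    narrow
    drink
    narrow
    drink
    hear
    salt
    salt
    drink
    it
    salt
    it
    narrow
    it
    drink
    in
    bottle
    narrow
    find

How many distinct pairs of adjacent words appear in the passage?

35 tokens → 34 bigram windows in total.
Repeated bigrams (each contributes count−1 duplicates):
  bottle narrow: 2
  drink it: 2
  hear hear: 2
  narrow drink: 2
  narrow find: 2
5 duplicate windows → 34 − 5 = 29 distinct.

29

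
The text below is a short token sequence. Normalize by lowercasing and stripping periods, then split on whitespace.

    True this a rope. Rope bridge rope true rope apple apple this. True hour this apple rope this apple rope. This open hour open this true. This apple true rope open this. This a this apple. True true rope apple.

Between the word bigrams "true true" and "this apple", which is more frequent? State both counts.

"this apple" (4 vs 1)

"true true": 1 occurrence
"this apple": 4 occurrences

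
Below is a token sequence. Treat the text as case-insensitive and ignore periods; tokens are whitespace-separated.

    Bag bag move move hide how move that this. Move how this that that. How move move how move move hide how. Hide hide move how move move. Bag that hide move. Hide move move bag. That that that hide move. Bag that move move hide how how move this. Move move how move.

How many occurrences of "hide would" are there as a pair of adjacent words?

Scanning the 53 overlapping bigram windows for "hide would":
  (none found)

0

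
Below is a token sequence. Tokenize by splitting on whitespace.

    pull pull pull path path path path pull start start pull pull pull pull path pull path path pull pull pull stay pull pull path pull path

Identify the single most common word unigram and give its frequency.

"pull", 15 times

Unigram frequencies (highest first):
  pull: 15
  path: 9
  start: 2
  stay: 1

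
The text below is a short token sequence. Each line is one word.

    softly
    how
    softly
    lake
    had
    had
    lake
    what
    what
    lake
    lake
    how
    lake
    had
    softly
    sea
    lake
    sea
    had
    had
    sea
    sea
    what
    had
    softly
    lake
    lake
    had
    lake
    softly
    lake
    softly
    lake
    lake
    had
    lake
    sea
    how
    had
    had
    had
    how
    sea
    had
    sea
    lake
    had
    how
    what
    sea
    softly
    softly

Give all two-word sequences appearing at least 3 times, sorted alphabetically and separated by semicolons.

had had; had lake; lake had; lake lake; softly lake

Bigram counts meeting the condition (at least 3 times):
  had had: 4
  had lake: 3
  lake had: 5
  lake lake: 3
  softly lake: 4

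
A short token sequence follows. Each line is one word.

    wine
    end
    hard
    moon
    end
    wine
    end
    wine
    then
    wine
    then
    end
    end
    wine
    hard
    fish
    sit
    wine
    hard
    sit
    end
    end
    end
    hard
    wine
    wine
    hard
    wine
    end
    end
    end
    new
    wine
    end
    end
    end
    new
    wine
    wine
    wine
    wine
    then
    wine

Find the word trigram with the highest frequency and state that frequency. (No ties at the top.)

"end end end", 3 times

Trigram frequencies (highest first):
  end end end: 3
  wine then wine: 2
  wine end end: 2
  end end new: 2
  end new wine: 2
  wine wine wine: 2
  … (28 more, each ≤ 1)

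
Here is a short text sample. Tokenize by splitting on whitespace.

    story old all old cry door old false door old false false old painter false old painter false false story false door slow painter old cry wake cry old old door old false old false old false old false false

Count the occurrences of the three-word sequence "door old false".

Scanning the 38 overlapping trigram windows for "door old false":
  position 6–8: door old false
  position 9–11: door old false
  position 31–33: door old false

3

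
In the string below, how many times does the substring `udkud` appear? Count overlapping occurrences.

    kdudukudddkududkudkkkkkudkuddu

Sliding a length-5 window over the 30 characters (26 positions):
  position 14–18: udkud
  position 24–28: udkud

2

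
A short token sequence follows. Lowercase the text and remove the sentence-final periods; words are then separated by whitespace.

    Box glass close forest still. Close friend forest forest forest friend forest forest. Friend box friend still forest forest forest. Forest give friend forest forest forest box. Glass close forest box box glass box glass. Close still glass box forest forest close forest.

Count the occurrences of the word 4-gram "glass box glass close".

Scanning the 40 overlapping 4-gram windows for "glass box glass close":
  position 33–36: glass box glass close

1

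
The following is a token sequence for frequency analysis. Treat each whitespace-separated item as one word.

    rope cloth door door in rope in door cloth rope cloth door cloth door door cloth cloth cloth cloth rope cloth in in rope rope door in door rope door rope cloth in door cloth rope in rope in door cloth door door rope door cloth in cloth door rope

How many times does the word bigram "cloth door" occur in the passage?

5

Scanning the 49 overlapping bigram windows for "cloth door":
  position 2–3: cloth door
  position 11–12: cloth door
  position 13–14: cloth door
  position 41–42: cloth door
  position 48–49: cloth door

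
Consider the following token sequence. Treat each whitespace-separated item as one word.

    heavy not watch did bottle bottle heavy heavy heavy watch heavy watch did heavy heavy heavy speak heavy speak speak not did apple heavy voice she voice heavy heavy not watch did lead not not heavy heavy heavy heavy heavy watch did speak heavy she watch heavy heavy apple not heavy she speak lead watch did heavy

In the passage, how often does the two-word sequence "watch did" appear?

Scanning the 56 overlapping bigram windows for "watch did":
  position 3–4: watch did
  position 12–13: watch did
  position 31–32: watch did
  position 41–42: watch did
  position 55–56: watch did

5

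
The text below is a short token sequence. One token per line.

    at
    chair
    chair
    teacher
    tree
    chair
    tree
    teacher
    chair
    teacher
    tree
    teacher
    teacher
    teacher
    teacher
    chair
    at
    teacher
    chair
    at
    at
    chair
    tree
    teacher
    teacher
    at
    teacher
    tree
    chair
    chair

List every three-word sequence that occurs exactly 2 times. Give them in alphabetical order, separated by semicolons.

Trigram counts meeting the condition (exactly 2 times):
  chair teacher tree: 2
  chair tree teacher: 2
  teacher chair at: 2
  teacher teacher teacher: 2
  teacher tree chair: 2
  tree teacher teacher: 2

chair teacher tree; chair tree teacher; teacher chair at; teacher teacher teacher; teacher tree chair; tree teacher teacher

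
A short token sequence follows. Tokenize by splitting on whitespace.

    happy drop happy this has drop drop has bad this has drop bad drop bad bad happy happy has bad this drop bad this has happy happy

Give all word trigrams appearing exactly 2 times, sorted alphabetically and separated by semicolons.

Trigram counts meeting the condition (exactly 2 times):
  bad this has: 2
  has bad this: 2
  this has drop: 2

bad this has; has bad this; this has drop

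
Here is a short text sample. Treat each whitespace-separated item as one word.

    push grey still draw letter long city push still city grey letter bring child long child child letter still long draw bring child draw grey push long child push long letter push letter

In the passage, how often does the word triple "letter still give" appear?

Scanning the 31 overlapping trigram windows for "letter still give":
  (none found)

0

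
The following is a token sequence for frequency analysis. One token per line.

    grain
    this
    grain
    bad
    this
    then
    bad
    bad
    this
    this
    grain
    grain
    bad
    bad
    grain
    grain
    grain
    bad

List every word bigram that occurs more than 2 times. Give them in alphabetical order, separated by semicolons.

grain bad; grain grain

Bigram counts meeting the condition (more than 2 times):
  grain bad: 3
  grain grain: 3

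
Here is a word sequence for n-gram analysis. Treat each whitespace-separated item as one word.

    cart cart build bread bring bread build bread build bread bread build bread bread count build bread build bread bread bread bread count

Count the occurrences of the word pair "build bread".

Scanning the 22 overlapping bigram windows for "build bread":
  position 3–4: build bread
  position 7–8: build bread
  position 9–10: build bread
  position 12–13: build bread
  position 16–17: build bread
  position 18–19: build bread

6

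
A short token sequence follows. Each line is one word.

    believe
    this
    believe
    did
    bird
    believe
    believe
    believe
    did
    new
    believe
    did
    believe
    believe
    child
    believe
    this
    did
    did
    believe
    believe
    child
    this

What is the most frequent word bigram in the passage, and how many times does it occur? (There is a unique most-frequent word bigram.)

"believe believe", 4 times

Bigram frequencies (highest first):
  believe believe: 4
  believe did: 3
  believe this: 2
  did believe: 2
  believe child: 2
  this believe: 1
  … (8 more, each ≤ 1)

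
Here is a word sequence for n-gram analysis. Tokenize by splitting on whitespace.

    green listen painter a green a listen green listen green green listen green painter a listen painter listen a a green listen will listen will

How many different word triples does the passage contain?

25 tokens → 23 trigram windows in total.
Repeated trigrams (each contributes count−1 duplicates):
  green listen green: 2
1 duplicate windows → 23 − 1 = 22 distinct.

22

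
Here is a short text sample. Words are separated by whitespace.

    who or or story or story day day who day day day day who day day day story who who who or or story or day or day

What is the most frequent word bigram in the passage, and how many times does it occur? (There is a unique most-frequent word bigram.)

"day day", 6 times

Bigram frequencies (highest first):
  day day: 6
  or story: 3
  who or: 2
  or or: 2
  story or: 2
  day who: 2
  … (7 more, each ≤ 2)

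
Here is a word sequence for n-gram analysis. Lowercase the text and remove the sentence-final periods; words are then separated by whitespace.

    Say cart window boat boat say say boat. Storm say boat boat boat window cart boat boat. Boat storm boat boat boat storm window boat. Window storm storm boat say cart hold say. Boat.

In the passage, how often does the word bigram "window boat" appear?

2

Scanning the 33 overlapping bigram windows for "window boat":
  position 3–4: window boat
  position 24–25: window boat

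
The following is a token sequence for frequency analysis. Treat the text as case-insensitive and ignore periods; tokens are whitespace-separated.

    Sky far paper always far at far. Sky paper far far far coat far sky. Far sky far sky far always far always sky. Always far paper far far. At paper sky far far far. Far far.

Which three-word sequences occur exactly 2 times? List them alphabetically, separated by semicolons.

Trigram counts meeting the condition (exactly 2 times):
  paper far far: 2
  sky far sky: 2

paper far far; sky far sky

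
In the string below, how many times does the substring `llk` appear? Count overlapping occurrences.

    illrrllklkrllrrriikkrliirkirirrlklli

1

Sliding a length-3 window over the 36 characters (34 positions):
  position 6–8: llk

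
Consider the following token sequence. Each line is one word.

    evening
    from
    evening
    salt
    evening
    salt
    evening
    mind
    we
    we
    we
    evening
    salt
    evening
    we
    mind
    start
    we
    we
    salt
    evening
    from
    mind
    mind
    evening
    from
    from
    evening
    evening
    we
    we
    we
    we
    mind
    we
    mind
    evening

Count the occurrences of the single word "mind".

6

Scanning the 37 tokens for "mind":
  position 8: mind
  position 16: mind
  position 23: mind
  position 24: mind
  position 34: mind
  position 36: mind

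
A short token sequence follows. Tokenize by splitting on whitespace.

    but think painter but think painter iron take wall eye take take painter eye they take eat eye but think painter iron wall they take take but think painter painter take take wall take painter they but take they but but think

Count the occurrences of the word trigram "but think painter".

Scanning the 40 overlapping trigram windows for "but think painter":
  position 1–3: but think painter
  position 4–6: but think painter
  position 19–21: but think painter
  position 27–29: but think painter

4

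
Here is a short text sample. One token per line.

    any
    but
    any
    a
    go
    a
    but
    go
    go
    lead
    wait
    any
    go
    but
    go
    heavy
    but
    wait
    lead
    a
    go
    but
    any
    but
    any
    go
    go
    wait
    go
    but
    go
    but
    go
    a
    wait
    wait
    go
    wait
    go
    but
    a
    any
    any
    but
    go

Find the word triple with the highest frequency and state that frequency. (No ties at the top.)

Trigram frequencies (highest first):
  go but go: 3
  any but any: 2
  go wait go: 2
  wait go but: 2
  but any a: 1
  any a go: 1
  … (32 more, each ≤ 1)

"go but go", 3 times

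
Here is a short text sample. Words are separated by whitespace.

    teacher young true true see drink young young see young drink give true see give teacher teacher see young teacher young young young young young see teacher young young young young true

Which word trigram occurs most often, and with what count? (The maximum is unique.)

Trigram frequencies (highest first):
  young young young: 5
  young young see: 2
  teacher young young: 2
  teacher young true: 1
  young true true: 1
  true true see: 1
  … (18 more, each ≤ 1)

"young young young", 5 times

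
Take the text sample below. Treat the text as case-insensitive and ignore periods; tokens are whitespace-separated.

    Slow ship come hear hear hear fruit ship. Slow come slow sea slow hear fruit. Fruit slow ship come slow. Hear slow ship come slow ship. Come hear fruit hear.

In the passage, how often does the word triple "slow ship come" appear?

4

Scanning the 28 overlapping trigram windows for "slow ship come":
  position 1–3: slow ship come
  position 17–19: slow ship come
  position 22–24: slow ship come
  position 25–27: slow ship come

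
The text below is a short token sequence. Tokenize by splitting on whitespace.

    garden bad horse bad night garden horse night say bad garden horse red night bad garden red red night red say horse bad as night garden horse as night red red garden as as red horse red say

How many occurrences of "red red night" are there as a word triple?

1

Scanning the 36 overlapping trigram windows for "red red night":
  position 17–19: red red night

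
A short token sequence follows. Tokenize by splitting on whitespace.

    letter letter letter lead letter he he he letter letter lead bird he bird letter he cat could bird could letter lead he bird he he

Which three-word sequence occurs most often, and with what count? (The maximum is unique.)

Trigram frequencies (highest first):
  letter letter lead: 2
  letter letter letter: 1
  letter lead letter: 1
  lead letter he: 1
  letter he he: 1
  he he he: 1
  … (17 more, each ≤ 1)

"letter letter lead", 2 times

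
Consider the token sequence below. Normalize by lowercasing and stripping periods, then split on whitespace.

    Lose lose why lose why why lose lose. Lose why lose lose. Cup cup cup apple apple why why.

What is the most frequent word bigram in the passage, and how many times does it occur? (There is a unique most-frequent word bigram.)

"lose lose", 4 times

Bigram frequencies (highest first):
  lose lose: 4
  lose why: 3
  why lose: 3
  why why: 2
  cup cup: 2
  lose cup: 1
  … (3 more, each ≤ 1)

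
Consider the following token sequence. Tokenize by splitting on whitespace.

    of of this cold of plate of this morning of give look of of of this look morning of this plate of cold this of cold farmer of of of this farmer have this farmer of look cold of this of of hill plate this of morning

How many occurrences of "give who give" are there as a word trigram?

0

Scanning the 45 overlapping trigram windows for "give who give":
  (none found)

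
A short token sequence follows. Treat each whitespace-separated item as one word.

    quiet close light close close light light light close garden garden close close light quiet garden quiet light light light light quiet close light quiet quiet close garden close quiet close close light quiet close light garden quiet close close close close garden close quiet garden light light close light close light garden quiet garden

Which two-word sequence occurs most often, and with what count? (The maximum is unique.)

Bigram frequencies (highest first):
  close light: 8
  quiet close: 6
  close close: 6
  light light: 6
  light close: 4
  light quiet: 4
  … (10 more, each ≤ 3)

"close light", 8 times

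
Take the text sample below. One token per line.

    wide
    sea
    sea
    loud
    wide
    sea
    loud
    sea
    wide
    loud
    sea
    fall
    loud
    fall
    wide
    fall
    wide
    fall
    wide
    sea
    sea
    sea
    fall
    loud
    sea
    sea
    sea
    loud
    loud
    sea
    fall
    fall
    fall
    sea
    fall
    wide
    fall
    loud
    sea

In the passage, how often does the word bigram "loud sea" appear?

5

Scanning the 38 overlapping bigram windows for "loud sea":
  position 7–8: loud sea
  position 10–11: loud sea
  position 24–25: loud sea
  position 29–30: loud sea
  position 38–39: loud sea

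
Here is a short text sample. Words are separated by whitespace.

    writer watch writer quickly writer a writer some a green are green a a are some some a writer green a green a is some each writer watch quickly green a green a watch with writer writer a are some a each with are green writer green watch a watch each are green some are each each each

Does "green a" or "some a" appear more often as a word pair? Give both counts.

"green a": 5 occurrences
"some a": 3 occurrences

"green a" (5 vs 3)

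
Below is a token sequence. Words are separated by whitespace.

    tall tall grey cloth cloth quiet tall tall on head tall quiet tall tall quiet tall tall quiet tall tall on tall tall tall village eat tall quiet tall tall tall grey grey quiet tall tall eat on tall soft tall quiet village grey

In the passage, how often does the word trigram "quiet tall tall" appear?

6

Scanning the 42 overlapping trigram windows for "quiet tall tall":
  position 6–8: quiet tall tall
  position 12–14: quiet tall tall
  position 15–17: quiet tall tall
  position 18–20: quiet tall tall
  position 28–30: quiet tall tall
  position 34–36: quiet tall tall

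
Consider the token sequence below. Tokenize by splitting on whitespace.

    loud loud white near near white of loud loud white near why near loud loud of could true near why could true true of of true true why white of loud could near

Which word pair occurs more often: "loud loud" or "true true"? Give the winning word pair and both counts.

"loud loud": 3 occurrences
"true true": 2 occurrences

"loud loud" (3 vs 2)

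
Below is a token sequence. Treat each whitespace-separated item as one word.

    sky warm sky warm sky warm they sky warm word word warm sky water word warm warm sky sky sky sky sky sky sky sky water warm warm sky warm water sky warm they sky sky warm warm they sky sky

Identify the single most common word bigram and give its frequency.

Bigram frequencies (highest first):
  sky sky: 9
  sky warm: 7
  warm sky: 5
  warm they: 3
  they sky: 3
  warm warm: 3
  … (8 more, each ≤ 2)

"sky sky", 9 times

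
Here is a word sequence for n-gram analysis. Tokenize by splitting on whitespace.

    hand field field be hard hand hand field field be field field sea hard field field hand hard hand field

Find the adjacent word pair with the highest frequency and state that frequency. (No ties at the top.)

Bigram frequencies (highest first):
  field field: 4
  hand field: 3
  field be: 2
  hard hand: 2
  be hard: 1
  hand hand: 1
  … (6 more, each ≤ 1)

"field field", 4 times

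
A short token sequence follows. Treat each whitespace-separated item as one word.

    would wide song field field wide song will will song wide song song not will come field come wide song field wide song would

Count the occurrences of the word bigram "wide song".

5

Scanning the 23 overlapping bigram windows for "wide song":
  position 2–3: wide song
  position 6–7: wide song
  position 11–12: wide song
  position 19–20: wide song
  position 22–23: wide song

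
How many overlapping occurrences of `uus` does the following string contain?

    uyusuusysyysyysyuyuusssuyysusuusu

3

Sliding a length-3 window over the 33 characters (31 positions):
  position 5–7: uus
  position 19–21: uus
  position 30–32: uus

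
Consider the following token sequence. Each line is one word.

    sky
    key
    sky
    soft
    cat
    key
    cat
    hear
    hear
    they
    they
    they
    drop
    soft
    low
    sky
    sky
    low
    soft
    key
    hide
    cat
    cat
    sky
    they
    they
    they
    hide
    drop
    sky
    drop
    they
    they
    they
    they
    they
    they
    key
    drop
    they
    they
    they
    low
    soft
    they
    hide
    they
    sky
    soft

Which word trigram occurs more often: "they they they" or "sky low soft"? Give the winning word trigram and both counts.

"they they they" (7 vs 1)

"they they they": 7 occurrences
"sky low soft": 1 occurrence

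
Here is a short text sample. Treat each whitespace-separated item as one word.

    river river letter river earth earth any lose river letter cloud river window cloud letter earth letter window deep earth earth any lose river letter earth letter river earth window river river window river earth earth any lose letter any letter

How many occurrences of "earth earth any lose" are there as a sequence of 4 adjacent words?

Scanning the 38 overlapping 4-gram windows for "earth earth any lose":
  position 5–8: earth earth any lose
  position 20–23: earth earth any lose
  position 35–38: earth earth any lose

3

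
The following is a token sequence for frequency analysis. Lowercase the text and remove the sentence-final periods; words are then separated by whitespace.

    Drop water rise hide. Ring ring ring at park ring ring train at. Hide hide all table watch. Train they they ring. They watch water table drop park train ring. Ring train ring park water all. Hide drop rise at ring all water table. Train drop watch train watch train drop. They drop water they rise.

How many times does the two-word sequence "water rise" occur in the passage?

1

Scanning the 55 overlapping bigram windows for "water rise":
  position 2–3: water rise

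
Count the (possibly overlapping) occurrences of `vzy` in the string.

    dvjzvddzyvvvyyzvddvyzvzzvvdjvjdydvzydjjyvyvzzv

Sliding a length-3 window over the 46 characters (44 positions):
  position 34–36: vzy

1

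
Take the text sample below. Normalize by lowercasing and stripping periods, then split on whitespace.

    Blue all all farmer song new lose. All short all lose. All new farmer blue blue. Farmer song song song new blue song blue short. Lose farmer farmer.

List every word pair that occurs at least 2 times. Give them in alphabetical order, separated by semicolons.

farmer song; lose all; song new; song song

Bigram counts meeting the condition (at least 2 times):
  farmer song: 2
  lose all: 2
  song new: 2
  song song: 2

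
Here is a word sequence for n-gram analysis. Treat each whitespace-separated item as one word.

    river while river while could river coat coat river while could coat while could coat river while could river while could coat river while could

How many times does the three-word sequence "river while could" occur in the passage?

5

Scanning the 23 overlapping trigram windows for "river while could":
  position 3–5: river while could
  position 9–11: river while could
  position 16–18: river while could
  position 19–21: river while could
  position 23–25: river while could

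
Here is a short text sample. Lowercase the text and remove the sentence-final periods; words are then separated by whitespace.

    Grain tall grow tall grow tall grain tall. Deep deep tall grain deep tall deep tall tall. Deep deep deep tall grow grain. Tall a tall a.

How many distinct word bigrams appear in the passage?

27 tokens → 26 bigram windows in total.
Repeated bigrams (each contributes count−1 duplicates):
  deep tall: 4
  deep deep: 3
  grain tall: 3
  tall deep: 3
  tall grow: 3
  grow tall: 2
  tall a: 2
  tall grain: 2
14 duplicate windows → 26 − 14 = 12 distinct.

12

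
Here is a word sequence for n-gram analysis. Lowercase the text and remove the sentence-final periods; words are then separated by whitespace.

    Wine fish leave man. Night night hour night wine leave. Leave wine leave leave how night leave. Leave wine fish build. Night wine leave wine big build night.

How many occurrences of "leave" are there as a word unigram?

8

Scanning the 28 tokens for "leave":
  position 3: leave
  position 10: leave
  position 11: leave
  position 13: leave
  position 14: leave
  position 17: leave
  position 18: leave
  position 24: leave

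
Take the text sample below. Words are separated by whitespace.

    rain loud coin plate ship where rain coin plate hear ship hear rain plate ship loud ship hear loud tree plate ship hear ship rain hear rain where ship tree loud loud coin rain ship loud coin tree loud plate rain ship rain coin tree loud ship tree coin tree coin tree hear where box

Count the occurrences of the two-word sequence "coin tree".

Scanning the 54 overlapping bigram windows for "coin tree":
  position 37–38: coin tree
  position 44–45: coin tree
  position 49–50: coin tree
  position 51–52: coin tree

4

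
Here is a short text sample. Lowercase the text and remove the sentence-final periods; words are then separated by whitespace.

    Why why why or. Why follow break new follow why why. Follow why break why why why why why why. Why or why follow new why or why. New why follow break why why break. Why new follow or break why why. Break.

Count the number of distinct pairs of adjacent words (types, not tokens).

43 tokens → 42 bigram windows in total.
Repeated bigrams (each contributes count−1 duplicates):
  why why: 11
  break why: 4
  why follow: 4
  or why: 3
  why break: 3
  why or: 3
  follow break: 2
  follow why: 2
  … (3 more repeated)
27 duplicate windows → 42 − 27 = 15 distinct.

15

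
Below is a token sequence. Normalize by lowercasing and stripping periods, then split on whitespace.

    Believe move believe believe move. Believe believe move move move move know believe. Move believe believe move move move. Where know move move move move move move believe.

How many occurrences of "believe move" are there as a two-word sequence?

Scanning the 27 overlapping bigram windows for "believe move":
  position 1–2: believe move
  position 4–5: believe move
  position 7–8: believe move
  position 13–14: believe move
  position 16–17: believe move

5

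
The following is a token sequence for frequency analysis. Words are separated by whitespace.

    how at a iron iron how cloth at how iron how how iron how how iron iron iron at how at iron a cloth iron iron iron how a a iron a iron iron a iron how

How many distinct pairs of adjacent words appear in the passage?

37 tokens → 36 bigram windows in total.
Repeated bigrams (each contributes count−1 duplicates):
  iron iron: 6
  iron how: 5
  a iron: 4
  how iron: 3
  iron a: 3
  at how: 2
  how at: 2
  how how: 2
19 duplicate windows → 36 − 19 = 17 distinct.

17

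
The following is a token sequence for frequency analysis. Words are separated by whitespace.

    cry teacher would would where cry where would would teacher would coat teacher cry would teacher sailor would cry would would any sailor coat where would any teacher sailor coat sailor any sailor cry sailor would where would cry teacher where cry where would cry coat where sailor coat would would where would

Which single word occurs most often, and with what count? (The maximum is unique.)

"would", 16 times

Unigram frequencies (highest first):
  would: 16
  cry: 8
  where: 8
  sailor: 7
  teacher: 6
  coat: 5
  … (1 more, each ≤ 3)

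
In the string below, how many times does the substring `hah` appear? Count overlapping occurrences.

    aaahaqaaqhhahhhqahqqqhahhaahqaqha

2

Sliding a length-3 window over the 33 characters (31 positions):
  position 11–13: hah
  position 22–24: hah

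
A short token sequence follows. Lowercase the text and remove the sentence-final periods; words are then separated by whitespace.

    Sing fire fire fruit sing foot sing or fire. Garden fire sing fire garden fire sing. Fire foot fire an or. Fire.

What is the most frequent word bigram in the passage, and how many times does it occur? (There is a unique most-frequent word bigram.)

Bigram frequencies (highest first):
  sing fire: 3
  or fire: 2
  fire garden: 2
  garden fire: 2
  fire sing: 2
  fire fire: 1
  … (9 more, each ≤ 1)

"sing fire", 3 times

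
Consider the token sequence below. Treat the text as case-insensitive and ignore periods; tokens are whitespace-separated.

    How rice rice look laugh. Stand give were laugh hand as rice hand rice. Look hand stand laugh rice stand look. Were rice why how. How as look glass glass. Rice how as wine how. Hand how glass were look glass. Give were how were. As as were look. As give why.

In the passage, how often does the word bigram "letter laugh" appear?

Scanning the 51 overlapping bigram windows for "letter laugh":
  (none found)

0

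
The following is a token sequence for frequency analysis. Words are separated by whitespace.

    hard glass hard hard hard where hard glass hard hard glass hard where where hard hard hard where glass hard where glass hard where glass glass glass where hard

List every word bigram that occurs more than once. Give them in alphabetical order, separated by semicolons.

glass glass; glass hard; hard glass; hard hard; hard where; where glass; where hard

Bigram counts meeting the condition (more than once):
  glass glass: 2
  glass hard: 5
  hard glass: 3
  hard hard: 5
  hard where: 5
  where glass: 3
  where hard: 3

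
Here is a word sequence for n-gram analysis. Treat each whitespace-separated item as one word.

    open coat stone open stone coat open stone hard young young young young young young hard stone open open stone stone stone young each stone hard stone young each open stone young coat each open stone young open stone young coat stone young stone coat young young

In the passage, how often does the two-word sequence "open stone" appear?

Scanning the 46 overlapping bigram windows for "open stone":
  position 4–5: open stone
  position 7–8: open stone
  position 19–20: open stone
  position 30–31: open stone
  position 35–36: open stone
  position 38–39: open stone

6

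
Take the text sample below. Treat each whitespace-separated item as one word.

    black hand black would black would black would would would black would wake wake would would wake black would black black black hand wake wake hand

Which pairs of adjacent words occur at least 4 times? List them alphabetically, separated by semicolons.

Bigram counts meeting the condition (at least 4 times):
  black would: 5
  would black: 4

black would; would black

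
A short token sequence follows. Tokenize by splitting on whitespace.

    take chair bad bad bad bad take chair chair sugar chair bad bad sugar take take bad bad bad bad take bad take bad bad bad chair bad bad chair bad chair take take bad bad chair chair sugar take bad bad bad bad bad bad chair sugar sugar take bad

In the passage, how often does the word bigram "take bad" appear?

6

Scanning the 50 overlapping bigram windows for "take bad":
  position 16–17: take bad
  position 21–22: take bad
  position 23–24: take bad
  position 34–35: take bad
  position 40–41: take bad
  position 50–51: take bad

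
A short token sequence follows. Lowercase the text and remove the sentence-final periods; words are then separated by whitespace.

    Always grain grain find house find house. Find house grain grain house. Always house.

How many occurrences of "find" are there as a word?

3

Scanning the 14 tokens for "find":
  position 4: find
  position 6: find
  position 8: find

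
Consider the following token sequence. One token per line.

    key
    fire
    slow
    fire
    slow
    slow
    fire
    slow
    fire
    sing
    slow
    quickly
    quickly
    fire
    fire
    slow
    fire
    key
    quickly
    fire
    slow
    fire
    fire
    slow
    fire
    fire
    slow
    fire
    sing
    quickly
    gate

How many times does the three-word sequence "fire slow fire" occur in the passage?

Scanning the 29 overlapping trigram windows for "fire slow fire":
  position 2–4: fire slow fire
  position 7–9: fire slow fire
  position 15–17: fire slow fire
  position 20–22: fire slow fire
  position 23–25: fire slow fire
  position 26–28: fire slow fire

6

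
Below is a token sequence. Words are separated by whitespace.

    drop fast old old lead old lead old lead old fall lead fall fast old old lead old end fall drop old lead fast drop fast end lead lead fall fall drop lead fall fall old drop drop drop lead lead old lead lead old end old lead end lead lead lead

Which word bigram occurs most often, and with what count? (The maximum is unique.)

Bigram frequencies (highest first):
  old lead: 7
  lead old: 6
  lead lead: 5
  lead fall: 3
  drop fast: 2
  fast old: 2
  … (19 more, each ≤ 2)

"old lead", 7 times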